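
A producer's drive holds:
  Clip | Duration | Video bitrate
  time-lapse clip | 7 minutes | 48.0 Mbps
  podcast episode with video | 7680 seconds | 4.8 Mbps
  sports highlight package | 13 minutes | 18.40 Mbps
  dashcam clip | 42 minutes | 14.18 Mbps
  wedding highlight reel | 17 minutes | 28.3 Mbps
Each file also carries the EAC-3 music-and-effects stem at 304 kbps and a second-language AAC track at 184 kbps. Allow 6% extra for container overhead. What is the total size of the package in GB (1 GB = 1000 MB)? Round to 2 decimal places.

Audio total: 304 + 184 = 488 kbps = 0.488 Mbps.
time-lapse clip: 48.488 Mbps × 420 s × 1.06 = 21586.9 Mb
podcast episode with video: 5.288 Mbps × 7680 s × 1.06 = 43048.6 Mb
sports highlight package: 18.888 Mbps × 780 s × 1.06 = 15616.6 Mb
dashcam clip: 14.668 Mbps × 2520 s × 1.06 = 39181.2 Mb
wedding highlight reel: 28.788 Mbps × 1020 s × 1.06 = 31125.6 Mb
Total: 150558.8 Mb = 18819.8 MB.
= 18.82 GB.

18.82 GB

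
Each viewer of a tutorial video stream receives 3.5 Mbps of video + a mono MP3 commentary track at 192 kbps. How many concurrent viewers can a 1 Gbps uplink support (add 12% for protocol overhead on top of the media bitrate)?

Audio: 192 kbps = 0.192 Mbps.
Per-viewer media rate: 3.692 Mbps.
On the wire with 12% overhead: 4.135 Mbps.
1 Gbps = 1,000 Mbps; 1,000 / 4.135 = 241.84 → 241 viewers.

241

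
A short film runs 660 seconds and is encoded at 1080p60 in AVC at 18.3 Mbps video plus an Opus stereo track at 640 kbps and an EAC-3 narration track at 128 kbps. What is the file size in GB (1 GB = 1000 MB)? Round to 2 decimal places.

1.57 GB

Audio total: 640 + 128 = 768 kbps = 0.768 Mbps.
Total bitrate: 18.3 + 0.768 = 19.068 Mbps.
Stream data: 19.068 Mbps × 660 s = 12584.9 Mb.
12,585 Mb ÷ 8 = 1,573 MB → 1.573 GB.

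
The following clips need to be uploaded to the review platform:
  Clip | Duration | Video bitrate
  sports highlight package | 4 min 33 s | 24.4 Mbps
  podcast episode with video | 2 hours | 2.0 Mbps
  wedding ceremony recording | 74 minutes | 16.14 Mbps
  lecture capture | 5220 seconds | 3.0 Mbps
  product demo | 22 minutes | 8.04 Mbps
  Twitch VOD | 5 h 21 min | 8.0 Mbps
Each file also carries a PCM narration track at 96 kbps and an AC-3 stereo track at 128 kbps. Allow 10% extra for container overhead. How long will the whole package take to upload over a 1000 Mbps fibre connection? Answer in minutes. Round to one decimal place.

Audio total: 96 + 128 = 224 kbps = 0.224 Mbps.
sports highlight package: 24.624 Mbps × 273 s × 1.10 = 7394.6 Mb
podcast episode with video: 2.224 Mbps × 7200 s × 1.10 = 17614.1 Mb
wedding ceremony recording: 16.364 Mbps × 4440 s × 1.10 = 79921.8 Mb
lecture capture: 3.224 Mbps × 5220 s × 1.10 = 18512.2 Mb
product demo: 8.264 Mbps × 1320 s × 1.10 = 11999.3 Mb
Twitch VOD: 8.224 Mbps × 19260 s × 1.10 = 174233.7 Mb
Total: 309675.6 Mb = 38709.5 MB.
At 1000 Mbps: 309675.6 / 1000 = 310 s ≈ 5.16 minutes.

5.2 minutes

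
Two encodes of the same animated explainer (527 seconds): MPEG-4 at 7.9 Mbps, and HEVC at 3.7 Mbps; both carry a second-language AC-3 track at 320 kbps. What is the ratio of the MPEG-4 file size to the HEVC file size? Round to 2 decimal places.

Audio: 320 kbps = 0.320 Mbps.
MPEG-4: 8.220 Mbps × 527 s = 4331.9 Mb = 0.504 GiB.
HEVC: 4.020 Mbps × 527 s = 2118.5 Mb = 0.247 GiB.
Ratio: 0.504 / 0.247 = 2.045.

2.04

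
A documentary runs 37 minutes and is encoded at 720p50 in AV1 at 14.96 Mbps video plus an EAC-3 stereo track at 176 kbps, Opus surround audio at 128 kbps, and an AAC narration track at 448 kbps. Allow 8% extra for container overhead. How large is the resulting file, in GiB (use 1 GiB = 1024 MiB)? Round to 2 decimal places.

4.39 GiB

37 min = 2220 s
Audio total: 176 + 128 + 448 = 752 kbps = 0.752 Mbps.
Total bitrate: 14.96 + 0.752 = 15.712 Mbps.
Stream data: 15.712 Mbps × 2220 s = 34880.6 Mb.
With 8% container overhead: ×1.08.
37,671 Mb = 4,708,886,400 bytes ÷ 1,073,741,824 = 4.385 GiB.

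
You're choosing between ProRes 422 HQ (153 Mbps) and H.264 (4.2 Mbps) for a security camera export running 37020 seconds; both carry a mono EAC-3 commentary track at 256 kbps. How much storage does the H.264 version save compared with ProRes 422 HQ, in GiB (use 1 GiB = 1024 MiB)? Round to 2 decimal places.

Audio: 256 kbps = 0.256 Mbps.
ProRes 422 HQ: 153.256 Mbps × 37020 s = 5673537.1 Mb = 660.487 GiB.
H.264: 4.456 Mbps × 37020 s = 164961.1 Mb = 19.204 GiB.
Saving: 660.487 − 19.204 = 641.283 GiB.

641.28 GiB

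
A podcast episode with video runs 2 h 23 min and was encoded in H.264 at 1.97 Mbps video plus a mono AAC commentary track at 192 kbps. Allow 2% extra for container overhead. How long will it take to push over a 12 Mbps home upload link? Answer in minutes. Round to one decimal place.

2 h 23 min = 143 min = 8580 s
Audio: 192 kbps = 0.192 Mbps.
Total bitrate: 2.162 Mbps.
File: 2.162 Mbps × 8580 s = 18550.0 Mb.
With 2% container overhead: ×1.02. → 18921.0 Mb.
At 12 Mbps: 18921.0 / 12 = 1576.7 s ≈ 26.3 minutes.

26.3 minutes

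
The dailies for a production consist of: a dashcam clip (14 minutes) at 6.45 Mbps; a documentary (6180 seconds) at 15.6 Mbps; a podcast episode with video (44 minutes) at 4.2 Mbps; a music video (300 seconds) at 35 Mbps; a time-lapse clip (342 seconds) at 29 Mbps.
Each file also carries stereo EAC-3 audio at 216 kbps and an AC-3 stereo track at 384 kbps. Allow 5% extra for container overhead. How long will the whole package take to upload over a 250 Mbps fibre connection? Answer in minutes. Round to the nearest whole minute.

Audio total: 216 + 384 = 600 kbps = 0.600 Mbps.
dashcam clip: 7.050 Mbps × 840 s × 1.05 = 6218.1 Mb
documentary: 16.200 Mbps × 6180 s × 1.05 = 105121.8 Mb
podcast episode with video: 4.800 Mbps × 2640 s × 1.05 = 13305.6 Mb
music video: 35.600 Mbps × 300 s × 1.05 = 11214.0 Mb
time-lapse clip: 29.600 Mbps × 342 s × 1.05 = 10629.4 Mb
Total: 146488.9 Mb = 18311.1 MB.
At 250 Mbps: 146488.9 / 250 = 586 s ≈ 9.77 minutes.

10 minutes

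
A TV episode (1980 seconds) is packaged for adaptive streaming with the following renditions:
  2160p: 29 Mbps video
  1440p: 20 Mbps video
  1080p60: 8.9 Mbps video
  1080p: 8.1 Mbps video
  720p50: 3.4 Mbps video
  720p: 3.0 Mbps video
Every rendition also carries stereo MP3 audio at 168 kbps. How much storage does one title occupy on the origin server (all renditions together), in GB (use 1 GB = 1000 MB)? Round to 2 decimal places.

Audio: 168 kbps = 0.168 Mbps.
Sum of rendition bitrates: (29+0.168) + (20+0.168) + (8.9+0.168) + (8.1+0.168) + (3.4+0.168) + (3.0+0.168) = 73.408 Mbps.
× 1980 s = 145,348 Mb = 18,168 MB = 18.17 GB.

18.17 GB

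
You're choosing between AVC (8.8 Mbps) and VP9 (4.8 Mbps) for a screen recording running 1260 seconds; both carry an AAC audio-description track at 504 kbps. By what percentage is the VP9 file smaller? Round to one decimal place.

43.0%

Audio: 504 kbps = 0.504 Mbps.
AVC: 9.304 Mbps × 1260 s = 11723.0 Mb = 1.465 GB.
VP9: 5.304 Mbps × 1260 s = 6683.0 Mb = 0.835 GB.
Reduction: (1 − 0.835/1.465) × 100 = 42.99%.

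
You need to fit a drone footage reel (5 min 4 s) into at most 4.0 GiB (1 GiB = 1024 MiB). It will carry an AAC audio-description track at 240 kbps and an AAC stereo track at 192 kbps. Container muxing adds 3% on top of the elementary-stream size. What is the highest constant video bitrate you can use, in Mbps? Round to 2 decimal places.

109.30 Mbps

Budget: 4.0 GiB = 34359.7 Mb.
Stream payload after overhead: 34359.7 / 1.03 = 33359.0 Mb.
5 min 4 s = 304 s
Total bitrate budget: 33359.0 Mb / 304 s = 109.733 Mbps.
Audio total: 240 + 192 = 432 kbps = 0.432 Mbps.
Video: 109.733 − 0.432 = 109.301 Mbps.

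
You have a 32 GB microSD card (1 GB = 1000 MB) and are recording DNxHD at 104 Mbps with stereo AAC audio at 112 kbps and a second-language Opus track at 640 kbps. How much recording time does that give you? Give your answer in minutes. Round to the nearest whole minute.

41 minutes

Audio total: 112 + 640 = 752 kbps = 0.752 Mbps.
Total bitrate: 104 + 0.752 = 104.752 Mbps.
Capacity: 32 GB = 256,000 Mb.
Recording time: 256,000 / 104.752 = 2,444 s ≈ 40.7 minutes.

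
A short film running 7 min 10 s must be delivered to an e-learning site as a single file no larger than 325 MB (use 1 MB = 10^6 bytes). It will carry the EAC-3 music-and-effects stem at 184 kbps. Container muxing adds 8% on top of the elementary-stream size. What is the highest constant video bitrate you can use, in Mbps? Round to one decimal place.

5.4 Mbps

Budget: 325 MB = 2600.0 Mb.
Stream payload after overhead: 2600.0 / 1.08 = 2407.4 Mb.
7 min 10 s = 430 s
Total bitrate budget: 2407.4 Mb / 430 s = 5.599 Mbps.
Audio: 184 kbps = 0.184 Mbps.
Video: 5.599 − 0.184 = 5.415 Mbps.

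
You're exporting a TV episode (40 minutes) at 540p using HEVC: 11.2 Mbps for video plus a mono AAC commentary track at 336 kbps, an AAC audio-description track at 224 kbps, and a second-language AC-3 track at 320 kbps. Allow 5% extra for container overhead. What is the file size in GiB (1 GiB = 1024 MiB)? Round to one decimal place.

3.5 GiB

40 min = 2400 s
Audio total: 336 + 224 + 320 = 880 kbps = 0.880 Mbps.
Total bitrate: 11.2 + 0.880 = 12.080 Mbps.
Stream data: 12.080 Mbps × 2400 s = 28992.0 Mb.
With 5% container overhead: ×1.05.
30,442 Mb = 3,805,200,000 bytes ÷ 1,073,741,824 = 3.544 GiB.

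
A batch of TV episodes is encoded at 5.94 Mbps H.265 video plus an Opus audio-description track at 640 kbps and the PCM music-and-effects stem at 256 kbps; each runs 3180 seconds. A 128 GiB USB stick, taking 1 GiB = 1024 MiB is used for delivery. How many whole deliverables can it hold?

50

Audio total: 640 + 256 = 896 kbps = 0.896 Mbps.
Total bitrate: 6.836 Mbps.
Per item: 6.836 Mbps × 3180 s = 21,738 Mb = 2,717 MB.
Capacity: 128 GiB = 1,099,512 Mb; 50.58 items → 50 complete.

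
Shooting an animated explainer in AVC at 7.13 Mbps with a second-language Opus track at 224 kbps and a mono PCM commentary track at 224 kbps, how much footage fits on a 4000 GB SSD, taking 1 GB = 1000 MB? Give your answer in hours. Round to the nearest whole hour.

1173 hours

Audio total: 224 + 224 = 448 kbps = 0.448 Mbps.
Total bitrate: 7.13 + 0.448 = 7.578 Mbps.
Capacity: 4000 GB = 32,000,000 Mb.
Recording time: 32,000,000 / 7.578 = 4,222,750 s ≈ 1,173 hours.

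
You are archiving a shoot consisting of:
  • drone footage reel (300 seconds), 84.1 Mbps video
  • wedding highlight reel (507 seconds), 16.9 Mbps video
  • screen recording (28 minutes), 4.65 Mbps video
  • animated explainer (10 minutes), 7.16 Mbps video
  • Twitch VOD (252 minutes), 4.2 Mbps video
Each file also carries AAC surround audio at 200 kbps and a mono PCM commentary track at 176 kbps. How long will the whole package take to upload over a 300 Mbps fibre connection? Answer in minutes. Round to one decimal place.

6.5 minutes

Audio total: 200 + 176 = 376 kbps = 0.376 Mbps.
drone footage reel: 84.476 Mbps × 300 s = 25342.8 Mb
wedding highlight reel: 17.276 Mbps × 507 s = 8758.9 Mb
screen recording: 5.026 Mbps × 1680 s = 8443.7 Mb
animated explainer: 7.536 Mbps × 600 s = 4521.6 Mb
Twitch VOD: 4.576 Mbps × 15120 s = 69189.1 Mb
Total: 116256.1 Mb = 14532.0 MB.
At 300 Mbps: 116256.1 / 300 = 388 s ≈ 6.46 minutes.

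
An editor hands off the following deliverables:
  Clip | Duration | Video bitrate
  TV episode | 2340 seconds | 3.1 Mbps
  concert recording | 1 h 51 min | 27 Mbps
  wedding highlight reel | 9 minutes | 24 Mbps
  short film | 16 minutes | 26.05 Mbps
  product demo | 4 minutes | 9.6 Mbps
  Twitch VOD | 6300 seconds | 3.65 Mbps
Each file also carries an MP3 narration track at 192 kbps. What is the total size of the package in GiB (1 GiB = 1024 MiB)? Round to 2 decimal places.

29.52 GiB

Audio: 192 kbps = 0.192 Mbps.
TV episode: 3.292 Mbps × 2340 s = 7703.3 Mb
concert recording: 27.192 Mbps × 6660 s = 181098.7 Mb
wedding highlight reel: 24.192 Mbps × 540 s = 13063.7 Mb
short film: 26.242 Mbps × 960 s = 25192.3 Mb
product demo: 9.792 Mbps × 240 s = 2350.1 Mb
Twitch VOD: 3.842 Mbps × 6300 s = 24204.6 Mb
Total: 253612.7 Mb = 31701.6 MB.
= 29.52 GiB.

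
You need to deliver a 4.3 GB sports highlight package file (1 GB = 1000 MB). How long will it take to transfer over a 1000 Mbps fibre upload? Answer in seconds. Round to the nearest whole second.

File: 4.3 GB = 34400.0 Mb.
At 1000 Mbps: 34400.0 / 1000 = 34.4 s ≈ 34.4 seconds.

34 seconds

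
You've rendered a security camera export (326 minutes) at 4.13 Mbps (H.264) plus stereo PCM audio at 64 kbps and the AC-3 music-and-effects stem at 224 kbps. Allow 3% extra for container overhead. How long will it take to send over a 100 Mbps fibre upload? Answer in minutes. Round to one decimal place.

326 min = 19560 s
Audio total: 64 + 224 = 288 kbps = 0.288 Mbps.
Total bitrate: 4.418 Mbps.
File: 4.418 Mbps × 19560 s = 86416.1 Mb.
With 3% container overhead: ×1.03. → 89008.6 Mb.
At 100 Mbps: 89008.6 / 100 = 890.1 s ≈ 14.8 minutes.

14.8 minutes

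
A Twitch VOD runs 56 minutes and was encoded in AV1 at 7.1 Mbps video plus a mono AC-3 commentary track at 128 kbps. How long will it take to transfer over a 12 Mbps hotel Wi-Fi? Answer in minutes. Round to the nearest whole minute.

34 minutes

56 min = 3360 s
Audio: 128 kbps = 0.128 Mbps.
Total bitrate: 7.228 Mbps.
File: 7.228 Mbps × 3360 s = 24286.1 Mb.
At 12 Mbps: 24286.1 / 12 = 2023.8 s ≈ 33.7 minutes.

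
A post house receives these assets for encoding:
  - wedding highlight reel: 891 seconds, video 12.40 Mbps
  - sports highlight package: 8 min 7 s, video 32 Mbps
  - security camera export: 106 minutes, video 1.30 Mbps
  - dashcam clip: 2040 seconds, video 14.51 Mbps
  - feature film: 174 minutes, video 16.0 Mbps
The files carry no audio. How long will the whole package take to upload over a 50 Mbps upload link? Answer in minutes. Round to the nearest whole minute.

wedding highlight reel: 12.400 Mbps × 891 s = 11048.4 Mb
sports highlight package: 32.000 Mbps × 487 s = 15584.0 Mb
security camera export: 1.300 Mbps × 6360 s = 8268.0 Mb
dashcam clip: 14.510 Mbps × 2040 s = 29600.4 Mb
feature film: 16.000 Mbps × 10440 s = 167040.0 Mb
Total: 231540.8 Mb = 28942.6 MB.
At 50 Mbps: 231540.8 / 50 = 4631 s ≈ 77.2 minutes.

77 minutes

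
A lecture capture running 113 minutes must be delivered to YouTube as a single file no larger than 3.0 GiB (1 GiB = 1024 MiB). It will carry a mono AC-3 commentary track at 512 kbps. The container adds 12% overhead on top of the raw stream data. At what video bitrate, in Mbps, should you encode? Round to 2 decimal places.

Budget: 3.0 GiB = 25769.8 Mb.
Stream payload after overhead: 25769.8 / 1.12 = 23008.8 Mb.
113 min = 6780 s
Total bitrate budget: 23008.8 Mb / 6780 s = 3.394 Mbps.
Audio: 512 kbps = 0.512 Mbps.
Video: 3.394 − 0.512 = 2.882 Mbps.

2.88 Mbps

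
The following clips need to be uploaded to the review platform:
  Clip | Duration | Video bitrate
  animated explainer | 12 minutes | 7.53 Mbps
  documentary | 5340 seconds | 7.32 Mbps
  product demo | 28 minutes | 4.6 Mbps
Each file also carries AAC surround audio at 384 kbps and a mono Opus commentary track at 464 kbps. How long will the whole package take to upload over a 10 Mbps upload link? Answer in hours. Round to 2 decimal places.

1.63 hours

Audio total: 384 + 464 = 848 kbps = 0.848 Mbps.
animated explainer: 8.378 Mbps × 720 s = 6032.2 Mb
documentary: 8.168 Mbps × 5340 s = 43617.1 Mb
product demo: 5.448 Mbps × 1680 s = 9152.6 Mb
Total: 58801.9 Mb = 7350.2 MB.
At 10 Mbps: 58801.9 / 10 = 5880 s ≈ 1.63 hours.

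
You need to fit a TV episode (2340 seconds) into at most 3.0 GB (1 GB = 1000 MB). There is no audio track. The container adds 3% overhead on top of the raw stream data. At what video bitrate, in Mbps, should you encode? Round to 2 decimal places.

Budget: 3.0 GB = 24000.0 Mb.
Stream payload after overhead: 24000.0 / 1.03 = 23301.0 Mb.
Total bitrate budget: 23301.0 Mb / 2340 s = 9.958 Mbps.

9.96 Mbps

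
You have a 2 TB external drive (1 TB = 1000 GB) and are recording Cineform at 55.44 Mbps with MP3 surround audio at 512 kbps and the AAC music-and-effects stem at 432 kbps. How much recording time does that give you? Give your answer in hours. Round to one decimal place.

78.8 hours

Audio total: 512 + 432 = 944 kbps = 0.944 Mbps.
Total bitrate: 55.44 + 0.944 = 56.384 Mbps.
Capacity: 2 TB = 16,000,000 Mb.
Recording time: 16,000,000 / 56.384 = 283,768 s ≈ 78.8 hours.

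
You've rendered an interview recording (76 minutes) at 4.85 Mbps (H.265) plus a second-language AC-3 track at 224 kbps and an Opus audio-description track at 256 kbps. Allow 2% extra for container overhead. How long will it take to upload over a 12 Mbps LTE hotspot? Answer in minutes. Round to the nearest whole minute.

34 minutes

76 min = 4560 s
Audio total: 224 + 256 = 480 kbps = 0.480 Mbps.
Total bitrate: 5.330 Mbps.
File: 5.330 Mbps × 4560 s = 24304.8 Mb.
With 2% container overhead: ×1.02. → 24790.9 Mb.
At 12 Mbps: 24790.9 / 12 = 2065.9 s ≈ 34.4 minutes.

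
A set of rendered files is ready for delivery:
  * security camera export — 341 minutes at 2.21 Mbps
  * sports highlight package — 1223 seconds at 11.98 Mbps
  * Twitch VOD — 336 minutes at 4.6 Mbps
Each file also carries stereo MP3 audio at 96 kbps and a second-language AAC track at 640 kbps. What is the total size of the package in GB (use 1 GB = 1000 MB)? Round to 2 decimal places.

Audio total: 96 + 640 = 736 kbps = 0.736 Mbps.
security camera export: 2.946 Mbps × 20460 s = 60275.2 Mb
sports highlight package: 12.716 Mbps × 1223 s = 15551.7 Mb
Twitch VOD: 5.336 Mbps × 20160 s = 107573.8 Mb
Total: 183400.6 Mb = 22925.1 MB.
= 22.93 GB.

22.93 GB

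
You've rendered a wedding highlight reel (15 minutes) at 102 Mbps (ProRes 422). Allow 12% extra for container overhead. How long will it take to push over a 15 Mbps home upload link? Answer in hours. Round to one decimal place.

15 min = 900 s
File: 102.000 Mbps × 900 s = 91800.0 Mb.
With 12% container overhead: ×1.12. → 102816.0 Mb.
At 15 Mbps: 102816.0 / 15 = 6854.4 s ≈ 1.9 hours.

1.9 hours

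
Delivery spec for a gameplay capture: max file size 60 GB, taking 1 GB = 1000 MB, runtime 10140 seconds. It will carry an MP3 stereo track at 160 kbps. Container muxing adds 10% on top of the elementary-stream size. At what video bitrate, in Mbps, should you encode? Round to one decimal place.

Budget: 60 GB = 480000.0 Mb.
Stream payload after overhead: 480000.0 / 1.10 = 436363.6 Mb.
Total bitrate budget: 436363.6 Mb / 10140 s = 43.034 Mbps.
Audio: 160 kbps = 0.160 Mbps.
Video: 43.034 − 0.160 = 42.874 Mbps.

42.9 Mbps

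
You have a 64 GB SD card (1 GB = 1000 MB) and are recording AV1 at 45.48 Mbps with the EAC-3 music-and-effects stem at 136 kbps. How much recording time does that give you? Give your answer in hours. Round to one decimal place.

3.1 hours

Audio: 136 kbps = 0.136 Mbps.
Total bitrate: 45.48 + 0.136 = 45.616 Mbps.
Capacity: 64 GB = 512,000 Mb.
Recording time: 512,000 / 45.616 = 11,224 s ≈ 3.12 hours.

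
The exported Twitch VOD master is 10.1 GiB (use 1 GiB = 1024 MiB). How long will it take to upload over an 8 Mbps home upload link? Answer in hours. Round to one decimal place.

File: 10.1 GiB = 86758.3 Mb.
At 8 Mbps: 86758.3 / 8 = 10844.8 s ≈ 3.01 hours.

3.0 hours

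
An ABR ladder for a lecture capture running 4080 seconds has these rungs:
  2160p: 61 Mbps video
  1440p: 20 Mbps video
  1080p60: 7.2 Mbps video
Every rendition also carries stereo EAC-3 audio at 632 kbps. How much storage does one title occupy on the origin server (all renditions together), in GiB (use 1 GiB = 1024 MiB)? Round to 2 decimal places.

42.79 GiB

Audio: 632 kbps = 0.632 Mbps.
Sum of rendition bitrates: (61+0.632) + (20+0.632) + (7.2+0.632) = 90.096 Mbps.
× 4080 s = 367,592 Mb = 45,949 MB = 42.79 GiB.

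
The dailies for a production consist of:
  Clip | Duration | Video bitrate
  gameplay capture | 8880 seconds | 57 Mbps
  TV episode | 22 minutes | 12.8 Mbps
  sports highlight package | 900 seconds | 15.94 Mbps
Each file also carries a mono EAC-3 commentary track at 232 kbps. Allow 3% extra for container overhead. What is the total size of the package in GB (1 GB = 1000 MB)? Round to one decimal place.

Audio: 232 kbps = 0.232 Mbps.
gameplay capture: 57.232 Mbps × 8880 s × 1.03 = 523466.8 Mb
TV episode: 13.032 Mbps × 1320 s × 1.03 = 17718.3 Mb
sports highlight package: 16.172 Mbps × 900 s × 1.03 = 14991.4 Mb
Total: 556176.5 Mb = 69522.1 MB.
= 69.52 GB.

69.5 GB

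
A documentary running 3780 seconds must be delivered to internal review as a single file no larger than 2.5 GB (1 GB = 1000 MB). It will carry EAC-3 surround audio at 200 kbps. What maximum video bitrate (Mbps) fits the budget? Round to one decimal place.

Budget: 2.5 GB = 20000.0 Mb.
Total bitrate budget: 20000.0 Mb / 3780 s = 5.291 Mbps.
Audio: 200 kbps = 0.200 Mbps.
Video: 5.291 − 0.200 = 5.091 Mbps.

5.1 Mbps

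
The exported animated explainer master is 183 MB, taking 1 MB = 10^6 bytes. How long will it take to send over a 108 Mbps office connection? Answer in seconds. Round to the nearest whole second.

14 seconds

File: 183 MB = 1464.0 Mb.
At 108 Mbps: 1464.0 / 108 = 13.6 s ≈ 13.6 seconds.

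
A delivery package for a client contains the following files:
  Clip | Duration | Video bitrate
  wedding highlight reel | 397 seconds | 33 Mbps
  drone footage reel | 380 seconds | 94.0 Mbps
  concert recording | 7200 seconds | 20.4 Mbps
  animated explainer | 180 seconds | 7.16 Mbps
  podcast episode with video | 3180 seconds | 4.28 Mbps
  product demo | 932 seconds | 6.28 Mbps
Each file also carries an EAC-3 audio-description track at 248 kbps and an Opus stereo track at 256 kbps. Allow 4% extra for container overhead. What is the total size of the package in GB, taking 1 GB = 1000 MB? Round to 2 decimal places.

Audio total: 248 + 256 = 504 kbps = 0.504 Mbps.
wedding highlight reel: 33.504 Mbps × 397 s × 1.04 = 13833.1 Mb
drone footage reel: 94.504 Mbps × 380 s × 1.04 = 37348.0 Mb
concert recording: 20.904 Mbps × 7200 s × 1.04 = 156529.2 Mb
animated explainer: 7.664 Mbps × 180 s × 1.04 = 1434.7 Mb
podcast episode with video: 4.784 Mbps × 3180 s × 1.04 = 15821.6 Mb
product demo: 6.784 Mbps × 932 s × 1.04 = 6575.6 Mb
Total: 231542.2 Mb = 28942.8 MB.
= 28.94 GB.

28.94 GB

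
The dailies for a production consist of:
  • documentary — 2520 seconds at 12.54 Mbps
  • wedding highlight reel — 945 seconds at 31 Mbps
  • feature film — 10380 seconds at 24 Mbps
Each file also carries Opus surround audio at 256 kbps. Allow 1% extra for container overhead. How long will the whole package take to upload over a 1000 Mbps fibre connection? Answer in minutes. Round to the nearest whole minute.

Audio: 256 kbps = 0.256 Mbps.
documentary: 12.796 Mbps × 2520 s × 1.01 = 32568.4 Mb
wedding highlight reel: 31.256 Mbps × 945 s × 1.01 = 29832.3 Mb
feature film: 24.256 Mbps × 10380 s × 1.01 = 254295.1 Mb
Total: 316695.7 Mb = 39587.0 MB.
At 1000 Mbps: 316695.7 / 1000 = 317 s ≈ 5.28 minutes.

5 minutes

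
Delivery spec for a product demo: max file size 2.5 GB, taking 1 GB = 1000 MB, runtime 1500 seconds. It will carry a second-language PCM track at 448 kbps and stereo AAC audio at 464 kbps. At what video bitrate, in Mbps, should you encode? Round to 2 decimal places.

Budget: 2.5 GB = 20000.0 Mb.
Total bitrate budget: 20000.0 Mb / 1500 s = 13.333 Mbps.
Audio total: 448 + 464 = 912 kbps = 0.912 Mbps.
Video: 13.333 − 0.912 = 12.421 Mbps.

12.42 Mbps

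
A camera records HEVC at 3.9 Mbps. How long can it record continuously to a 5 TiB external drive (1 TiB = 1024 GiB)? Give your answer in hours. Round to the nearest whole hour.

3133 hours

Capacity: 5 TiB = 43,980,465 Mb.
Recording time: 43,980,465 / 3.900 = 11,277,042 s ≈ 3,133 hours.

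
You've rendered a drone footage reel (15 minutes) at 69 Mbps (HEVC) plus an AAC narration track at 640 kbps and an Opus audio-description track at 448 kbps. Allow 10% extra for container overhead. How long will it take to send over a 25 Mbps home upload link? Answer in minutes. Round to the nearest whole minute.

46 minutes

15 min = 900 s
Audio total: 640 + 448 = 1088 kbps = 1.088 Mbps.
Total bitrate: 70.088 Mbps.
File: 70.088 Mbps × 900 s = 63079.2 Mb.
With 10% container overhead: ×1.10. → 69387.1 Mb.
At 25 Mbps: 69387.1 / 25 = 2775.5 s ≈ 46.3 minutes.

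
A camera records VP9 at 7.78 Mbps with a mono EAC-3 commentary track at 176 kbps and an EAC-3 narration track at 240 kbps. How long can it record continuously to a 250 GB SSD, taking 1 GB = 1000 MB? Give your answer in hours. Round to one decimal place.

67.8 hours

Audio total: 176 + 240 = 416 kbps = 0.416 Mbps.
Total bitrate: 7.78 + 0.416 = 8.196 Mbps.
Capacity: 250 GB = 2,000,000 Mb.
Recording time: 2,000,000 / 8.196 = 244,021 s ≈ 67.8 hours.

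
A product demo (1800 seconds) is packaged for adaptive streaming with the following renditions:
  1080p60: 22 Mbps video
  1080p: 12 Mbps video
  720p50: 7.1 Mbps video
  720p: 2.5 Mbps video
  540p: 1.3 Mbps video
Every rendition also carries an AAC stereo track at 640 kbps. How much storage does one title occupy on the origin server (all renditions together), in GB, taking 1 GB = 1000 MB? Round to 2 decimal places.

Audio: 640 kbps = 0.640 Mbps.
Sum of rendition bitrates: (22+0.640) + (12+0.640) + (7.1+0.640) + (2.5+0.640) + (1.3+0.640) = 48.100 Mbps.
× 1800 s = 86,580 Mb = 10,822 MB = 10.82 GB.

10.82 GB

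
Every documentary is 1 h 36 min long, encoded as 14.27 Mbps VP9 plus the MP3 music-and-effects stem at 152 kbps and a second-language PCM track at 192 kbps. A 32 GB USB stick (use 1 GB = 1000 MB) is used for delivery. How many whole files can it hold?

1 h 36 min = 96 min = 5760 s
Audio total: 152 + 192 = 344 kbps = 0.344 Mbps.
Total bitrate: 14.614 Mbps.
Per item: 14.614 Mbps × 5760 s = 84,177 Mb = 10,522 MB.
Capacity: 32 GB = 256,000 Mb; 3.04 items → 3 complete.

3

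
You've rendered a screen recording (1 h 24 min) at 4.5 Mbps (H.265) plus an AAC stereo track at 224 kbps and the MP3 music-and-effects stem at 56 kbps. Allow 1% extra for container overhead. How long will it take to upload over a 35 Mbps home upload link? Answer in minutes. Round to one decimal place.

1 h 24 min = 84 min = 5040 s
Audio total: 224 + 56 = 280 kbps = 0.280 Mbps.
Total bitrate: 4.780 Mbps.
File: 4.780 Mbps × 5040 s = 24091.2 Mb.
With 1% container overhead: ×1.01. → 24332.1 Mb.
At 35 Mbps: 24332.1 / 35 = 695.2 s ≈ 11.6 minutes.

11.6 minutes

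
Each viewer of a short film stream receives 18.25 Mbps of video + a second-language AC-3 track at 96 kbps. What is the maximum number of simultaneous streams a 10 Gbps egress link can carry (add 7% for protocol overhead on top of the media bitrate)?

509

Audio: 96 kbps = 0.096 Mbps.
Per-viewer media rate: 18.346 Mbps.
On the wire with 7% overhead: 19.630 Mbps.
10 Gbps = 10,000 Mbps; 10,000 / 19.630 = 509.42 → 509 viewers.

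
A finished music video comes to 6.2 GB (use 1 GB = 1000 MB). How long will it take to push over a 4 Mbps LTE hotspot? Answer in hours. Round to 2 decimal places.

File: 6.2 GB = 49600.0 Mb.
At 4 Mbps: 49600.0 / 4 = 12400.0 s ≈ 3.44 hours.

3.44 hours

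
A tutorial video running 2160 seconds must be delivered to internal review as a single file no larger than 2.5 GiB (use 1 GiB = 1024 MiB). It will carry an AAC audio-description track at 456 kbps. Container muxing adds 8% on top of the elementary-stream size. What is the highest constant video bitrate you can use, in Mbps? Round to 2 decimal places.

8.75 Mbps

Budget: 2.5 GiB = 21474.8 Mb.
Stream payload after overhead: 21474.8 / 1.08 = 19884.1 Mb.
Total bitrate budget: 19884.1 Mb / 2160 s = 9.206 Mbps.
Audio: 456 kbps = 0.456 Mbps.
Video: 9.206 − 0.456 = 8.750 Mbps.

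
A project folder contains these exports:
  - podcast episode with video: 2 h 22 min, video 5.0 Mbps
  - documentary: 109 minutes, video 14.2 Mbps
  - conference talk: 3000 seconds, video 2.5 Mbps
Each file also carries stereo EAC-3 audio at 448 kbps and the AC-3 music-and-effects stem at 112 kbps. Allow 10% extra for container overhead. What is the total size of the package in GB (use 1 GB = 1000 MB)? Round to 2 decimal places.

Audio total: 448 + 112 = 560 kbps = 0.560 Mbps.
podcast episode with video: 5.560 Mbps × 8520 s × 1.10 = 52108.3 Mb
documentary: 14.760 Mbps × 6540 s × 1.10 = 106183.4 Mb
conference talk: 3.060 Mbps × 3000 s × 1.10 = 10098.0 Mb
Total: 168389.8 Mb = 21048.7 MB.
= 21.05 GB.

21.05 GB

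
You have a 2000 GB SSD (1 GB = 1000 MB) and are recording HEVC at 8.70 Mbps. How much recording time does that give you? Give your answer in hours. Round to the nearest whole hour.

Capacity: 2000 GB = 16,000,000 Mb.
Recording time: 16,000,000 / 8.700 = 1,839,080 s ≈ 511 hours.

511 hours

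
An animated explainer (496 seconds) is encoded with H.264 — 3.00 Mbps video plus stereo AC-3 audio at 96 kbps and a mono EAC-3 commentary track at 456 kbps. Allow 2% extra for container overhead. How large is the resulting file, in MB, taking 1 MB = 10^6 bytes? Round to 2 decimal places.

224.63 MB

Audio total: 96 + 456 = 552 kbps = 0.552 Mbps.
Total bitrate: 3.00 + 0.552 = 3.552 Mbps.
Stream data: 3.552 Mbps × 496 s = 1761.8 Mb.
With 2% container overhead: ×1.02.
1,797 Mb ÷ 8 = 224.6 MB → 224.6 MB.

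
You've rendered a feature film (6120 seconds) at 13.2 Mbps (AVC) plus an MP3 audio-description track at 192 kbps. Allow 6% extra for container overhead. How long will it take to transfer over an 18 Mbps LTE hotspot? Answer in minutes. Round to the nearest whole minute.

Audio: 192 kbps = 0.192 Mbps.
Total bitrate: 13.392 Mbps.
File: 13.392 Mbps × 6120 s = 81959.0 Mb.
With 6% container overhead: ×1.06. → 86876.6 Mb.
At 18 Mbps: 86876.6 / 18 = 4826.5 s ≈ 80.4 minutes.

80 minutes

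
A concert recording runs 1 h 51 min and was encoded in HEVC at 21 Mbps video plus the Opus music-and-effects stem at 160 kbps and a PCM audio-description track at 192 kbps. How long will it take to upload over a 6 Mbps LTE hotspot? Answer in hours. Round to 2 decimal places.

1 h 51 min = 111 min = 6660 s
Audio total: 160 + 192 = 352 kbps = 0.352 Mbps.
Total bitrate: 21.352 Mbps.
File: 21.352 Mbps × 6660 s = 142204.3 Mb.
At 6 Mbps: 142204.3 / 6 = 23700.7 s ≈ 6.58 hours.

6.58 hours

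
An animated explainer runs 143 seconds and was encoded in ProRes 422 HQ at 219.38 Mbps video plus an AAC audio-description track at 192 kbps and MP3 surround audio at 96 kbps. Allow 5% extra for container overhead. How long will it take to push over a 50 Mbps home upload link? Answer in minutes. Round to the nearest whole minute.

Audio total: 192 + 96 = 288 kbps = 0.288 Mbps.
Total bitrate: 219.668 Mbps.
File: 219.668 Mbps × 143 s = 31412.5 Mb.
With 5% container overhead: ×1.05. → 32983.2 Mb.
At 50 Mbps: 32983.2 / 50 = 659.7 s ≈ 11 minutes.

11 minutes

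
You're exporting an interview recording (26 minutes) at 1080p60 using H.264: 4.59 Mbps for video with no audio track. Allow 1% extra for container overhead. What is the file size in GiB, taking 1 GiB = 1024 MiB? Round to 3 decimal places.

26 min = 1560 s
Total bitrate: 4.59 Mbps.
Stream data: 4.590 Mbps × 1560 s = 7160.4 Mb.
With 1% container overhead: ×1.01.
7,232 Mb = 904,000,500 bytes ÷ 1,073,741,824 = 0.8419 GiB.

0.842 GiB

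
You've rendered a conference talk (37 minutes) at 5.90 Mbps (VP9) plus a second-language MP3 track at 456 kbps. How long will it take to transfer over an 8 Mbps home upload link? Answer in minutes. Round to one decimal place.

37 min = 2220 s
Audio: 456 kbps = 0.456 Mbps.
Total bitrate: 6.356 Mbps.
File: 6.356 Mbps × 2220 s = 14110.3 Mb.
At 8 Mbps: 14110.3 / 8 = 1763.8 s ≈ 29.4 minutes.

29.4 minutes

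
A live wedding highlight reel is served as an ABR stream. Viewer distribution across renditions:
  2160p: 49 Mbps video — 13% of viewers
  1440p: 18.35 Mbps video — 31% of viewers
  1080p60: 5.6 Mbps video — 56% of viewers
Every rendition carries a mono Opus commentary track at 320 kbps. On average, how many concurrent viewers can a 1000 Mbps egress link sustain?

Audio: 320 kbps = 0.320 Mbps.
Average per-viewer bitrate: 0.13×49.320 + 0.31×18.670 + 0.56×5.920 = 15.514 Mbps.
1000 Mbps = 1,000 Mbps; 1,000 / 15.514 = 64.46 → 64.

64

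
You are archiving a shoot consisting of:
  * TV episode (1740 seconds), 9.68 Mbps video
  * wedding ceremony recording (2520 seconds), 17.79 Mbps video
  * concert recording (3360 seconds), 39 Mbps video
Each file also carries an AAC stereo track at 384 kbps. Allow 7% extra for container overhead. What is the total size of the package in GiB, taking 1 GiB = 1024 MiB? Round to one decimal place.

Audio: 384 kbps = 0.384 Mbps.
TV episode: 10.064 Mbps × 1740 s × 1.07 = 18737.2 Mb
wedding ceremony recording: 18.174 Mbps × 2520 s × 1.07 = 49004.4 Mb
concert recording: 39.384 Mbps × 3360 s × 1.07 = 141593.4 Mb
Total: 209334.9 Mb = 26166.9 MB.
= 24.37 GiB.

24.4 GiB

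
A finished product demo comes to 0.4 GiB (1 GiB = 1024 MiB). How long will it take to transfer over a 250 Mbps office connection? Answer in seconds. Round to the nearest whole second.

File: 0.4 GiB = 3436.0 Mb.
At 250 Mbps: 3436.0 / 250 = 13.7 s ≈ 13.7 seconds.

14 seconds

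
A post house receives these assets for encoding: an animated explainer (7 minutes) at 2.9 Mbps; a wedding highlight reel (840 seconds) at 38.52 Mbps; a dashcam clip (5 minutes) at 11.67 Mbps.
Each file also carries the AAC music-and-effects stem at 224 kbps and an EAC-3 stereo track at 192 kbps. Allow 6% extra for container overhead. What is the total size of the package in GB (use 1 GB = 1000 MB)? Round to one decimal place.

5.0 GB

Audio total: 224 + 192 = 416 kbps = 0.416 Mbps.
animated explainer: 3.316 Mbps × 420 s × 1.06 = 1476.3 Mb
wedding highlight reel: 38.936 Mbps × 840 s × 1.06 = 34668.6 Mb
dashcam clip: 12.086 Mbps × 300 s × 1.06 = 3843.3 Mb
Total: 39988.2 Mb = 4998.5 MB.
= 4.999 GB.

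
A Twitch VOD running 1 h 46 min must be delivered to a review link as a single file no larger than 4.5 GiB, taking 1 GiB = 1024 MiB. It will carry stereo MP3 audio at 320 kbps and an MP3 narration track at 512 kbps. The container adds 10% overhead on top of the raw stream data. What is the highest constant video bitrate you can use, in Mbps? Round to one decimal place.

4.7 Mbps

Budget: 4.5 GiB = 38654.7 Mb.
Stream payload after overhead: 38654.7 / 1.10 = 35140.6 Mb.
1 h 46 min = 106 min = 6360 s
Total bitrate budget: 35140.6 Mb / 6360 s = 5.525 Mbps.
Audio total: 320 + 512 = 832 kbps = 0.832 Mbps.
Video: 5.525 − 0.832 = 4.693 Mbps.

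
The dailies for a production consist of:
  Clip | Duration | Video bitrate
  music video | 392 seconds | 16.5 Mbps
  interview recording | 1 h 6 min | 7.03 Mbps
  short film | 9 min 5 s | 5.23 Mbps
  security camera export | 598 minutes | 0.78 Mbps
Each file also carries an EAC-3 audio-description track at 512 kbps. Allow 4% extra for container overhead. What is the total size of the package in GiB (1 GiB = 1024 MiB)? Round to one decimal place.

Audio: 512 kbps = 0.512 Mbps.
music video: 17.012 Mbps × 392 s × 1.04 = 6935.5 Mb
interview recording: 7.542 Mbps × 3960 s × 1.04 = 31061.0 Mb
short film: 5.742 Mbps × 545 s × 1.04 = 3254.6 Mb
security camera export: 1.292 Mbps × 35880 s × 1.04 = 48211.2 Mb
Total: 89462.2 Mb = 11182.8 MB.
= 10.41 GiB.

10.4 GiB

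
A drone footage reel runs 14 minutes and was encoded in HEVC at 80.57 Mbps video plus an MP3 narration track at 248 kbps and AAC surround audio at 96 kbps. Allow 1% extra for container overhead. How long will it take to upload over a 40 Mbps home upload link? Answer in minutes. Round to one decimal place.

28.6 minutes

14 min = 840 s
Audio total: 248 + 96 = 344 kbps = 0.344 Mbps.
Total bitrate: 80.914 Mbps.
File: 80.914 Mbps × 840 s = 67967.8 Mb.
With 1% container overhead: ×1.01. → 68647.4 Mb.
At 40 Mbps: 68647.4 / 40 = 1716.2 s ≈ 28.6 minutes.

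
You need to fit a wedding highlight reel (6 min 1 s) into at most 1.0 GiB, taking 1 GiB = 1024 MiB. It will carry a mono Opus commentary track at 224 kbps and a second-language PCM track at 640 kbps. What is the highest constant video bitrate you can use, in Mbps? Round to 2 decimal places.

Budget: 1.0 GiB = 8589.9 Mb.
6 min 1 s = 361 s
Total bitrate budget: 8589.9 Mb / 361 s = 23.795 Mbps.
Audio total: 224 + 640 = 864 kbps = 0.864 Mbps.
Video: 23.795 − 0.864 = 22.931 Mbps.

22.93 Mbps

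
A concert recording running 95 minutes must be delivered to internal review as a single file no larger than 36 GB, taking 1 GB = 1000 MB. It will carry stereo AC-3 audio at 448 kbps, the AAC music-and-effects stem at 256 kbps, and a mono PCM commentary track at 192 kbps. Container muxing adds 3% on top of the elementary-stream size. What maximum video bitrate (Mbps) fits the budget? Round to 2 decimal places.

Budget: 36 GB = 288000.0 Mb.
Stream payload after overhead: 288000.0 / 1.03 = 279611.7 Mb.
95 min = 5700 s
Total bitrate budget: 279611.7 Mb / 5700 s = 49.055 Mbps.
Audio total: 448 + 256 + 192 = 896 kbps = 0.896 Mbps.
Video: 49.055 − 0.896 = 48.159 Mbps.

48.16 Mbps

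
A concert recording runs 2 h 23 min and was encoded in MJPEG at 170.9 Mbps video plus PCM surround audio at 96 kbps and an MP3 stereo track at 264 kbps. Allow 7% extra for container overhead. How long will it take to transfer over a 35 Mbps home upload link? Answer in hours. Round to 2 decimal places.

2 h 23 min = 143 min = 8580 s
Audio total: 96 + 264 = 360 kbps = 0.360 Mbps.
Total bitrate: 171.260 Mbps.
File: 171.260 Mbps × 8580 s = 1469410.8 Mb.
With 7% container overhead: ×1.07. → 1572269.6 Mb.
At 35 Mbps: 1572269.6 / 35 = 44922.0 s ≈ 12.5 hours.

12.48 hours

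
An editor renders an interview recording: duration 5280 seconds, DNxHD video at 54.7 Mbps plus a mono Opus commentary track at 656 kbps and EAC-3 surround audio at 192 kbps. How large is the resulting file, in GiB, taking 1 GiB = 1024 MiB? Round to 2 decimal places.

34.14 GiB

Audio total: 656 + 192 = 848 kbps = 0.848 Mbps.
Total bitrate: 54.7 + 0.848 = 55.548 Mbps.
Stream data: 55.548 Mbps × 5280 s = 293293.4 Mb.
293,293 Mb = 36,661,680,000 bytes ÷ 1,073,741,824 = 34.14 GiB.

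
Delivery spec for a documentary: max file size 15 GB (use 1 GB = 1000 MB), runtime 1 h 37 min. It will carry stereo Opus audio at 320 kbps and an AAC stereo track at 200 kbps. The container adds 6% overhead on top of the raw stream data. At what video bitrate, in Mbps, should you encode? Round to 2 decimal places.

18.93 Mbps

Budget: 15 GB = 120000.0 Mb.
Stream payload after overhead: 120000.0 / 1.06 = 113207.5 Mb.
1 h 37 min = 97 min = 5820 s
Total bitrate budget: 113207.5 Mb / 5820 s = 19.451 Mbps.
Audio total: 320 + 200 = 520 kbps = 0.520 Mbps.
Video: 19.451 − 0.520 = 18.931 Mbps.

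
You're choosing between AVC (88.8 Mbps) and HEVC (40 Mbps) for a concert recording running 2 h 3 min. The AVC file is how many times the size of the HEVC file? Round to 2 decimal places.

2 h 3 min = 123 min = 7380 s
AVC: 88.800 Mbps × 7380 s = 655344.0 Mb = 76.292 GiB.
HEVC: 40.000 Mbps × 7380 s = 295200.0 Mb = 34.366 GiB.
Ratio: 76.292 / 34.366 = 2.220.

2.22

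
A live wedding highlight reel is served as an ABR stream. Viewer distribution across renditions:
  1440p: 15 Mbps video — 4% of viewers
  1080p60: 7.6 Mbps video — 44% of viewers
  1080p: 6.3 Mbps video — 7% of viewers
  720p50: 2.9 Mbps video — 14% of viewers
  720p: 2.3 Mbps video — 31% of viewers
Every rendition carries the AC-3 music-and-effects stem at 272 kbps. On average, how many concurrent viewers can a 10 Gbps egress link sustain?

Audio: 272 kbps = 0.272 Mbps.
Average per-viewer bitrate: 0.04×15.272 + 0.44×7.872 + 0.07×6.572 + 0.14×3.172 + 0.31×2.572 = 5.776 Mbps.
10 Gbps = 10,000 Mbps; 10,000 / 5.776 = 1731.30 → 1731.

1731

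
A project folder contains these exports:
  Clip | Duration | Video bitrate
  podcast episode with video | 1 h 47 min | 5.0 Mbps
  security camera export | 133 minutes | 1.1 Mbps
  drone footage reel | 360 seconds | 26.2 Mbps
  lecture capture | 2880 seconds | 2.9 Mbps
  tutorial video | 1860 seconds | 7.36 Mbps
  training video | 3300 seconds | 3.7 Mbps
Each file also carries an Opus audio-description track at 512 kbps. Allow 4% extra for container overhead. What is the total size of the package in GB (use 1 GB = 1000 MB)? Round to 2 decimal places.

12.51 GB

Audio: 512 kbps = 0.512 Mbps.
podcast episode with video: 5.512 Mbps × 6420 s × 1.04 = 36802.5 Mb
security camera export: 1.612 Mbps × 7980 s × 1.04 = 13378.3 Mb
drone footage reel: 26.712 Mbps × 360 s × 1.04 = 10001.0 Mb
lecture capture: 3.412 Mbps × 2880 s × 1.04 = 10219.6 Mb
tutorial video: 7.872 Mbps × 1860 s × 1.04 = 15227.6 Mb
training video: 4.212 Mbps × 3300 s × 1.04 = 14455.6 Mb
Total: 100084.6 Mb = 12510.6 MB.
= 12.51 GB.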